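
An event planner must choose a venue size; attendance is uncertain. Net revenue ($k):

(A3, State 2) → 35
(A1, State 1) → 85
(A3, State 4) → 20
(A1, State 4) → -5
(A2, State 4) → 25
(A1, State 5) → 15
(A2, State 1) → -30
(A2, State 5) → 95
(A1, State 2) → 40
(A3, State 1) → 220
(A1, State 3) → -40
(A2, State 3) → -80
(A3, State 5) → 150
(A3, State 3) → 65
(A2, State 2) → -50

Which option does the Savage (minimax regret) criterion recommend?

Column bests: State 1=220, State 2=40, State 3=65, State 4=25, State 5=150.
A1 regrets: 135, 0, 105, 30, 135 → max 135
A2 regrets: 250, 90, 145, 0, 55 → max 250
A3 regrets: 0, 5, 0, 5, 0 → max 5
Smallest max regret = 5 → A3.

A3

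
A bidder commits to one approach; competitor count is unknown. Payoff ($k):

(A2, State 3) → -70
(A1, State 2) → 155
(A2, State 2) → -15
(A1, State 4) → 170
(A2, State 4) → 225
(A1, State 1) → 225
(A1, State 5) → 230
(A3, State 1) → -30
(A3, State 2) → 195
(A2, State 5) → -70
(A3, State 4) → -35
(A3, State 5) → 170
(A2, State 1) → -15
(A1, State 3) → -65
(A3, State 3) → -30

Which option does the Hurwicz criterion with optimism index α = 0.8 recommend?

A1

A1: 0.8·230 + 0.2·(-65) = 171
A2: 0.8·225 + 0.2·(-70) = 166
A3: 0.8·195 + 0.2·(-35) = 149
Highest Hurwicz score = 171 → A1.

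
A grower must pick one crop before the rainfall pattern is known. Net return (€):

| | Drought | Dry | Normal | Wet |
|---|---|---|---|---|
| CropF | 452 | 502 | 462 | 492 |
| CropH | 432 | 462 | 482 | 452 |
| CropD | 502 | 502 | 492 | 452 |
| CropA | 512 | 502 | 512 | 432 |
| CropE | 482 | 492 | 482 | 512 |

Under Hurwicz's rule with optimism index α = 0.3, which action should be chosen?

CropE

CropF: 0.3·502 + 0.7·452 = 467
CropH: 0.3·482 + 0.7·432 = 447
CropD: 0.3·502 + 0.7·452 = 467
CropA: 0.3·512 + 0.7·432 = 456
CropE: 0.3·512 + 0.7·482 = 491
Highest Hurwicz score = 491 → CropE.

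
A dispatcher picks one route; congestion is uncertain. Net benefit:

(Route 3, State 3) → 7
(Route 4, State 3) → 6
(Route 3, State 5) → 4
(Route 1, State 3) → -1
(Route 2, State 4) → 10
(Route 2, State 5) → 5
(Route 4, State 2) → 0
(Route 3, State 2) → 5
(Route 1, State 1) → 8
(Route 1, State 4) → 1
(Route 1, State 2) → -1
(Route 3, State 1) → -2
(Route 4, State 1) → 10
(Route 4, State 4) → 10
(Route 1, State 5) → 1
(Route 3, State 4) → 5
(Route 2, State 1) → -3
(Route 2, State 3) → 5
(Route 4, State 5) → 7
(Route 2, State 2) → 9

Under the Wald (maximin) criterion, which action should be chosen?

Row minima: Route 1=-1, Route 2=-3, Route 3=-2, Route 4=0
Best worst-case = 0 → Route 4.

Route 4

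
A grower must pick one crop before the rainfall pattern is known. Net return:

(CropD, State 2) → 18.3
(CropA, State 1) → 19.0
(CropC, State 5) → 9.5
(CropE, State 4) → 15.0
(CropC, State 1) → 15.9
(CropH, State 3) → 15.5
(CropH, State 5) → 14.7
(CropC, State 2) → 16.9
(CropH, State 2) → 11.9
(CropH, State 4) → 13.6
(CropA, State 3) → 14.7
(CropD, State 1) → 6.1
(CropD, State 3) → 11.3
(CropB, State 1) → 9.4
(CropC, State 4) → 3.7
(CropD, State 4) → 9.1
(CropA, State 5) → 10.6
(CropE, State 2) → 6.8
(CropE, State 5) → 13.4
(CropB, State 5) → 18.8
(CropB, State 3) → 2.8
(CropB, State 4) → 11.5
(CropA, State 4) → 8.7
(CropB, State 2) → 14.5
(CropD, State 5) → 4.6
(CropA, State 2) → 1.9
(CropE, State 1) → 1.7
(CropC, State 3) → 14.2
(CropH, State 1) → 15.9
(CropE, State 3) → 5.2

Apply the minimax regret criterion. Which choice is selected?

CropH

Column bests: State 1=19.0, State 2=18.3, State 3=15.5, State 4=15.0, State 5=18.8.
CropE regrets: 17.3, 11.5, 10.3, 0.0, 5.4 → max 17.3
CropH regrets: 3.1, 6.4, 0.0, 1.4, 4.1 → max 6.4
CropC regrets: 3.1, 1.4, 1.3, 11.3, 9.3 → max 11.3
CropB regrets: 9.6, 3.8, 12.7, 3.5, 0.0 → max 12.7
CropA regrets: 0.0, 16.4, 0.8, 6.3, 8.2 → max 16.4
CropD regrets: 12.9, 0.0, 4.2, 5.9, 14.2 → max 14.2
Smallest max regret = 6.4 → CropH.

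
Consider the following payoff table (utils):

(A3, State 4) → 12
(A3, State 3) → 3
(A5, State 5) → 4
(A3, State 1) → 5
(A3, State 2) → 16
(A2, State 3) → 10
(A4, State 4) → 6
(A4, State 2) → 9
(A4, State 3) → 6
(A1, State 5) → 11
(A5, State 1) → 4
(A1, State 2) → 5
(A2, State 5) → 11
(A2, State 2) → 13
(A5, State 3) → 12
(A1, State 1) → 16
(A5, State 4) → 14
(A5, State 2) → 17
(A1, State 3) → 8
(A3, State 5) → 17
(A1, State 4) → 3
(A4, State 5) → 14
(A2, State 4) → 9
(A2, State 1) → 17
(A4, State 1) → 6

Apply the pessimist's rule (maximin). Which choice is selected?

A2

Row minima: A1=3, A2=9, A3=3, A4=6, A5=4
Best worst-case = 9 → A2.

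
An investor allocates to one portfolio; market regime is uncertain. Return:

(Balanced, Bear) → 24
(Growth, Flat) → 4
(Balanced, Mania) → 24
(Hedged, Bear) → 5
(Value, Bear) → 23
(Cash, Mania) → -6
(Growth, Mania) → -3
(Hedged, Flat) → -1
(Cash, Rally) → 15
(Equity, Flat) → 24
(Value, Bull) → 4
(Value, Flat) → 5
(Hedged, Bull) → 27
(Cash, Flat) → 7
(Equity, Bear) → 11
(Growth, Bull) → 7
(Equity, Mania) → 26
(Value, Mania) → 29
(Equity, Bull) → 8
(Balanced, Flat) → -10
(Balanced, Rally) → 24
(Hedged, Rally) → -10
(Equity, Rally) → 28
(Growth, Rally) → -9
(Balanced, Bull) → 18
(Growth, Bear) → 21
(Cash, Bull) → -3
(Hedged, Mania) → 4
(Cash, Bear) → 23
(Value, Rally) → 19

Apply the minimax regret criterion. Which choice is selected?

Equity

Column bests: Bear=24, Flat=24, Bull=27, Rally=28, Mania=29.
Value regrets: 1, 19, 23, 9, 0 → max 23
Hedged regrets: 19, 25, 0, 38, 25 → max 38
Cash regrets: 1, 17, 30, 13, 35 → max 35
Equity regrets: 13, 0, 19, 0, 3 → max 19
Balanced regrets: 0, 34, 9, 4, 5 → max 34
Growth regrets: 3, 20, 20, 37, 32 → max 37
Smallest max regret = 19 → Equity.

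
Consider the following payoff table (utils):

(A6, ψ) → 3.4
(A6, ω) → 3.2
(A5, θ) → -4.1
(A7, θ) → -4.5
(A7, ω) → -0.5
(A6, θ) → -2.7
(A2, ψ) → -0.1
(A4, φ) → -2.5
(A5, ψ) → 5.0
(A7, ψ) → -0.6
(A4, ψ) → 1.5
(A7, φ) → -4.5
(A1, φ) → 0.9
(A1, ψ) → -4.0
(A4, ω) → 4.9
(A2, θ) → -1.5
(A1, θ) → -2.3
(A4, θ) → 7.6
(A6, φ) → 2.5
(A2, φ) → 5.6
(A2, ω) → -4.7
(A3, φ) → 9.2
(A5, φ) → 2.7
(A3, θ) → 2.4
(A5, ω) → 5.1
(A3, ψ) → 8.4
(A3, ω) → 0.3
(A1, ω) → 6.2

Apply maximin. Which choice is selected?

Row minima: A1=-4.0, A2=-4.7, A3=0.3, A4=-2.5, A5=-4.1, A6=-2.7, A7=-4.5
Best worst-case = 0.3 → A3.

A3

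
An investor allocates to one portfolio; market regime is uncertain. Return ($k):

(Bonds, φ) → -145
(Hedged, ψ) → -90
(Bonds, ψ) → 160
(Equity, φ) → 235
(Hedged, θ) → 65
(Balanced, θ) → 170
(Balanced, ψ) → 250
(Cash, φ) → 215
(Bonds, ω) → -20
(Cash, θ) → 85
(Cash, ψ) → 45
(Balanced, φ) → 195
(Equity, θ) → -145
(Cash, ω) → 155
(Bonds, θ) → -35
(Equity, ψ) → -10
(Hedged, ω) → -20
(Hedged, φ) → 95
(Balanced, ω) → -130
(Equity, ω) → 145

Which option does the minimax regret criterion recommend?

Cash

Column bests: θ=170, φ=235, ψ=250, ω=155.
Bonds regrets: 205, 380, 90, 175 → max 380
Equity regrets: 315, 0, 260, 10 → max 315
Cash regrets: 85, 20, 205, 0 → max 205
Balanced regrets: 0, 40, 0, 285 → max 285
Hedged regrets: 105, 140, 340, 175 → max 340
Smallest max regret = 205 → Cash.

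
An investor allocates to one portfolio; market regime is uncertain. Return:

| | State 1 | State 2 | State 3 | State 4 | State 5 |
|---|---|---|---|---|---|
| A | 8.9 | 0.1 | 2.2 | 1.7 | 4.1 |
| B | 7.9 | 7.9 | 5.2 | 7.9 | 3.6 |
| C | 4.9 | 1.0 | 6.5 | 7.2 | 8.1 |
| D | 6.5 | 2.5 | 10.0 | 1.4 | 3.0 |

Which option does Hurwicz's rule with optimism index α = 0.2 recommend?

A: 0.2·8.9 + 0.8·0.1 = 1.86
B: 0.2·7.9 + 0.8·3.6 = 4.46
C: 0.2·8.1 + 0.8·1.0 = 2.42
D: 0.2·10.0 + 0.8·1.4 = 3.12
Highest Hurwicz score = 4.46 → B.

B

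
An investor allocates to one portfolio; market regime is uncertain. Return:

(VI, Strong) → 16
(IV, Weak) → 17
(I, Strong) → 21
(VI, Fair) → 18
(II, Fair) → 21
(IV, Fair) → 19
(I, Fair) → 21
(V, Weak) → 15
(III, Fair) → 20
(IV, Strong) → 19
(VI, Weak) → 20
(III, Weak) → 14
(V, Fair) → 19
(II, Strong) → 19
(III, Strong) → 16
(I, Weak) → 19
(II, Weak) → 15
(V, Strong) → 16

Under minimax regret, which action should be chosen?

Column bests: Weak=20, Fair=21, Strong=21.
I regrets: 1, 0, 0 → max 1
II regrets: 5, 0, 2 → max 5
III regrets: 6, 1, 5 → max 6
IV regrets: 3, 2, 2 → max 3
V regrets: 5, 2, 5 → max 5
VI regrets: 0, 3, 5 → max 5
Smallest max regret = 1 → I.

I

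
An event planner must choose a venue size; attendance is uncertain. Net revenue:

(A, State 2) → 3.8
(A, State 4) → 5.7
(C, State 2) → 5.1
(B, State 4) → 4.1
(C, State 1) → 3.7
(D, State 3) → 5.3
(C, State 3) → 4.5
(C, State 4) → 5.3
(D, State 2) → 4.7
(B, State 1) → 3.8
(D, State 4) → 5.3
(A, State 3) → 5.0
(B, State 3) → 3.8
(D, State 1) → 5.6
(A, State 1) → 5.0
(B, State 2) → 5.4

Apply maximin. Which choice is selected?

D

Row minima: A=3.8, B=3.8, C=3.7, D=4.7
Best worst-case = 4.7 → D.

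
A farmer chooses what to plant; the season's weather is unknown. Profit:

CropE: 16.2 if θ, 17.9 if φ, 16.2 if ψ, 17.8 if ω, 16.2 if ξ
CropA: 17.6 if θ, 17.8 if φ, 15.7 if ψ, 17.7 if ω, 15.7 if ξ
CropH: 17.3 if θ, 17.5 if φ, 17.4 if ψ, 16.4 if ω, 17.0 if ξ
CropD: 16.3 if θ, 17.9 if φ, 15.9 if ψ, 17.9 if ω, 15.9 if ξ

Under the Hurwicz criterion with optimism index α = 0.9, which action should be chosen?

CropE

CropE: 0.9·17.9 + 0.1·16.2 = 17.73
CropA: 0.9·17.8 + 0.1·15.7 = 17.59
CropH: 0.9·17.5 + 0.1·16.4 = 17.39
CropD: 0.9·17.9 + 0.1·15.9 = 17.7
Highest Hurwicz score = 17.73 → CropE.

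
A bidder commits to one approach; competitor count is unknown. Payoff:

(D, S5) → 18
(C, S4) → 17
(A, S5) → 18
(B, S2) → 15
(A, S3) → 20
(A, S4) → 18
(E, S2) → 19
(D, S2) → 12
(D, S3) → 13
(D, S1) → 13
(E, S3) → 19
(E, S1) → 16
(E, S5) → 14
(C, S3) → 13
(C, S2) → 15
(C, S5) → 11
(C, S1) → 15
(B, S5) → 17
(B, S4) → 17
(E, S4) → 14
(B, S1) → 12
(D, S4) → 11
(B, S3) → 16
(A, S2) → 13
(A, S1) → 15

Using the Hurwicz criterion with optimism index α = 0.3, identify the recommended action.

A: 0.3·20 + 0.7·13 = 15.1
B: 0.3·17 + 0.7·12 = 13.5
C: 0.3·17 + 0.7·11 = 12.8
D: 0.3·18 + 0.7·11 = 13.1
E: 0.3·19 + 0.7·14 = 15.5
Highest Hurwicz score = 15.5 → E.

E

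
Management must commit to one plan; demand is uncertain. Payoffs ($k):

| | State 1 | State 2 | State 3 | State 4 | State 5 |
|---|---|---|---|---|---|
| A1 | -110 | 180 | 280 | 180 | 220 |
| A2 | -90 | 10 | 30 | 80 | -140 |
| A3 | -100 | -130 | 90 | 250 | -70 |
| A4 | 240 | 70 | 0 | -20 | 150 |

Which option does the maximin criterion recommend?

A4

Row minima: A1=-110, A2=-140, A3=-130, A4=-20
Best worst-case = -20 → A4.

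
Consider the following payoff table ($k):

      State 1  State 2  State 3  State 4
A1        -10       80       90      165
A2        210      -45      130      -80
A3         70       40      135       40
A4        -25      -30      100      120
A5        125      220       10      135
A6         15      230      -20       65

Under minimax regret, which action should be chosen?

A5

Column bests: State 1=210, State 2=230, State 3=135, State 4=165.
A1 regrets: 220, 150, 45, 0 → max 220
A2 regrets: 0, 275, 5, 245 → max 275
A3 regrets: 140, 190, 0, 125 → max 190
A4 regrets: 235, 260, 35, 45 → max 260
A5 regrets: 85, 10, 125, 30 → max 125
A6 regrets: 195, 0, 155, 100 → max 195
Smallest max regret = 125 → A5.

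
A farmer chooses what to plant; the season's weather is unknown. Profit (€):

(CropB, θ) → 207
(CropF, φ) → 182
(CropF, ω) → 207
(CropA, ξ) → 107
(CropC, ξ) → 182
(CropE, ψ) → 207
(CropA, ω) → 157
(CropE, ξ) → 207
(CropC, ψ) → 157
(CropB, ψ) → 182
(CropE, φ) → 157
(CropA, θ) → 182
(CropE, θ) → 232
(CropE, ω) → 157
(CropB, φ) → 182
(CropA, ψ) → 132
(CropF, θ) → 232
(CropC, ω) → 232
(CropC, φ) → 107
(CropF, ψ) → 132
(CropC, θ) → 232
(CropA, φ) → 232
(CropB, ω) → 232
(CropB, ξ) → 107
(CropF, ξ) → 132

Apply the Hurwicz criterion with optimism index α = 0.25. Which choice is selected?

CropC: 0.25·232 + 0.75·107 = 138.25
CropA: 0.25·232 + 0.75·107 = 138.25
CropE: 0.25·232 + 0.75·157 = 175.75
CropB: 0.25·232 + 0.75·107 = 138.25
CropF: 0.25·232 + 0.75·132 = 157
Highest Hurwicz score = 175.75 → CropE.

CropE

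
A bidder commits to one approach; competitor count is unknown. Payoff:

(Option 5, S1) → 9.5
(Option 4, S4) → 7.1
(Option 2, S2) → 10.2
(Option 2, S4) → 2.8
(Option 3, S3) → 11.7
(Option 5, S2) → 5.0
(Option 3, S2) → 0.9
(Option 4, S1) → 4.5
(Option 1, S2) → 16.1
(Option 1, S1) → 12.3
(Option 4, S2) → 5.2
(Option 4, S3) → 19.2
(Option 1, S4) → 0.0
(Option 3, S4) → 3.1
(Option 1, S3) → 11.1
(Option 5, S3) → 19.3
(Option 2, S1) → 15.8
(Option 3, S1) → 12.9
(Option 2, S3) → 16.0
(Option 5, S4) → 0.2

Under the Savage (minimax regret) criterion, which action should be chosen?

Option 2

Column bests: S1=15.8, S2=16.1, S3=19.3, S4=7.1.
Option 1 regrets: 3.5, 0.0, 8.2, 7.1 → max 8.2
Option 2 regrets: 0.0, 5.9, 3.3, 4.3 → max 5.9
Option 3 regrets: 2.9, 15.2, 7.6, 4.0 → max 15.2
Option 4 regrets: 11.3, 10.9, 0.1, 0.0 → max 11.3
Option 5 regrets: 6.3, 11.1, 0.0, 6.9 → max 11.1
Smallest max regret = 5.9 → Option 2.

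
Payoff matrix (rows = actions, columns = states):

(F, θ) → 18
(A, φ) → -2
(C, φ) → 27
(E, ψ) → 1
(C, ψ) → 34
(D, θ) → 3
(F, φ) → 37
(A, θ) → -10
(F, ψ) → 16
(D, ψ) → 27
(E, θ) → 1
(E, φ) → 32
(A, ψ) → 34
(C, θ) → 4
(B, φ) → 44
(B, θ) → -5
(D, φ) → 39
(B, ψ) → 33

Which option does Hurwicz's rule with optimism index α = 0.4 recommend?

A: 0.4·34 + 0.6·(-10) = 7.6
B: 0.4·44 + 0.6·(-5) = 14.6
C: 0.4·34 + 0.6·4 = 16
D: 0.4·39 + 0.6·3 = 17.4
E: 0.4·32 + 0.6·1 = 13.4
F: 0.4·37 + 0.6·16 = 24.4
Highest Hurwicz score = 24.4 → F.

F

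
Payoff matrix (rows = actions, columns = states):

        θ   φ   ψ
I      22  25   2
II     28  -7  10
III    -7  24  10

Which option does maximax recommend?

Row maxima: I=25, II=28, III=24
Best best-case = 28 → II.

II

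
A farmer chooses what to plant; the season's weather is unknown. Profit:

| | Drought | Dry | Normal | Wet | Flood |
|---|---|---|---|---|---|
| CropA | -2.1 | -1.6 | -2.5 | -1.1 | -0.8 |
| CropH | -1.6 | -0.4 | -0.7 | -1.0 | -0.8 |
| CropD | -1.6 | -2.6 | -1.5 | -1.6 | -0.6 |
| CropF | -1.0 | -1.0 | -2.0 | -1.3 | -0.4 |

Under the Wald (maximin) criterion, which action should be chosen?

Row minima: CropA=-2.5, CropH=-1.6, CropD=-2.6, CropF=-2.0
Best worst-case = -1.6 → CropH.

CropH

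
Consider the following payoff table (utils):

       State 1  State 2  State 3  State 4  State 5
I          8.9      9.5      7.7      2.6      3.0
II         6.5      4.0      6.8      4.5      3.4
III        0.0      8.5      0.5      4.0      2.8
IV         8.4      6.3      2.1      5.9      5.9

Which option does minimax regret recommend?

I

Column bests: State 1=8.9, State 2=9.5, State 3=7.7, State 4=5.9, State 5=5.9.
I regrets: 0.0, 0.0, 0.0, 3.3, 2.9 → max 3.3
II regrets: 2.4, 5.5, 0.9, 1.4, 2.5 → max 5.5
III regrets: 8.9, 1.0, 7.2, 1.9, 3.1 → max 8.9
IV regrets: 0.5, 3.2, 5.6, 0.0, 0.0 → max 5.6
Smallest max regret = 3.3 → I.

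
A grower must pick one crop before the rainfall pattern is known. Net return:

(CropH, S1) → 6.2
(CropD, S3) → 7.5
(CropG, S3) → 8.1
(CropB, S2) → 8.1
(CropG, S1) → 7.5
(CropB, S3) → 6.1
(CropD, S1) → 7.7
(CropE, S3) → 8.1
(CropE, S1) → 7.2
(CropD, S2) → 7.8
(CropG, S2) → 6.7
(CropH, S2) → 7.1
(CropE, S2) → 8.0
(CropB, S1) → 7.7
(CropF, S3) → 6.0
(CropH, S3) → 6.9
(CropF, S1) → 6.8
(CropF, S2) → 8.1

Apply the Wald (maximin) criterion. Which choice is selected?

CropD

Row minima: CropH=6.2, CropF=6.0, CropB=6.1, CropG=6.7, CropD=7.5, CropE=7.2
Best worst-case = 7.5 → CropD.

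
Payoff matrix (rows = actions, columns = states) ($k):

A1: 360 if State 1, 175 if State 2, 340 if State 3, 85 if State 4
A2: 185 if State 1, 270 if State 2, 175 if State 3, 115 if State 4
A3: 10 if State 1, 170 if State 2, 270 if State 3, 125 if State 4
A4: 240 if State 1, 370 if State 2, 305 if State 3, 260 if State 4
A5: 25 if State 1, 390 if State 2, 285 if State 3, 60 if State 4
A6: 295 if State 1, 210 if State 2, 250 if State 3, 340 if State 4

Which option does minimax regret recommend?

Column bests: State 1=360, State 2=390, State 3=340, State 4=340.
A1 regrets: 0, 215, 0, 255 → max 255
A2 regrets: 175, 120, 165, 225 → max 225
A3 regrets: 350, 220, 70, 215 → max 350
A4 regrets: 120, 20, 35, 80 → max 120
A5 regrets: 335, 0, 55, 280 → max 335
A6 regrets: 65, 180, 90, 0 → max 180
Smallest max regret = 120 → A4.

A4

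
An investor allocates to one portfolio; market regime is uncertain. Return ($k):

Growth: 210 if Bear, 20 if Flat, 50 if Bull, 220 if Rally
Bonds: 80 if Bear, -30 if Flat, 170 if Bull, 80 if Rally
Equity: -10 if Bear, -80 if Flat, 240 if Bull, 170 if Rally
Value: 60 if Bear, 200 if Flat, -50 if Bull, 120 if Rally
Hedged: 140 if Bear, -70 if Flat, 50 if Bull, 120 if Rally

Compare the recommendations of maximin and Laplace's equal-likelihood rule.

maximin → Growth; laplace → Growth (agree)

Row minima: Growth=20, Bonds=-30, Equity=-80, Value=-50, Hedged=-70
Best worst-case = 20 → Growth.
Row averages: Growth=125, Bonds=75, Equity=80, Value=82.5, Hedged=60
Highest average = 125 → Growth.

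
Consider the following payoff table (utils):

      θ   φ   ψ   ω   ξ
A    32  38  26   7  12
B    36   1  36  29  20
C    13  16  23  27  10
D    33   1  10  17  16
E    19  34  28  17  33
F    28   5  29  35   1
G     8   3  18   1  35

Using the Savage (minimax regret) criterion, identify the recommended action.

Column bests: θ=36, φ=38, ψ=36, ω=35, ξ=35.
A regrets: 4, 0, 10, 28, 23 → max 28
B regrets: 0, 37, 0, 6, 15 → max 37
C regrets: 23, 22, 13, 8, 25 → max 25
D regrets: 3, 37, 26, 18, 19 → max 37
E regrets: 17, 4, 8, 18, 2 → max 18
F regrets: 8, 33, 7, 0, 34 → max 34
G regrets: 28, 35, 18, 34, 0 → max 35
Smallest max regret = 18 → E.

E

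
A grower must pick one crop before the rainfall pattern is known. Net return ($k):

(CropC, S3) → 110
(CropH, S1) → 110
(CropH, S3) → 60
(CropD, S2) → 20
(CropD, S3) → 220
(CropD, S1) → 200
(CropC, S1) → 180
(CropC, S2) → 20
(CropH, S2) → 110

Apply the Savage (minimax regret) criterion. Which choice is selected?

CropD

Column bests: S1=200, S2=110, S3=220.
CropC regrets: 20, 90, 110 → max 110
CropH regrets: 90, 0, 160 → max 160
CropD regrets: 0, 90, 0 → max 90
Smallest max regret = 90 → CropD.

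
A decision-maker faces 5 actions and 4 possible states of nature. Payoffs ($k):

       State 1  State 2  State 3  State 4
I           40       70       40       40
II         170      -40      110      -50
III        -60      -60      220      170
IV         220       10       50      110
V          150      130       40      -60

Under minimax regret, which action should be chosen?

Column bests: State 1=220, State 2=130, State 3=220, State 4=170.
I regrets: 180, 60, 180, 130 → max 180
II regrets: 50, 170, 110, 220 → max 220
III regrets: 280, 190, 0, 0 → max 280
IV regrets: 0, 120, 170, 60 → max 170
V regrets: 70, 0, 180, 230 → max 230
Smallest max regret = 170 → IV.

IV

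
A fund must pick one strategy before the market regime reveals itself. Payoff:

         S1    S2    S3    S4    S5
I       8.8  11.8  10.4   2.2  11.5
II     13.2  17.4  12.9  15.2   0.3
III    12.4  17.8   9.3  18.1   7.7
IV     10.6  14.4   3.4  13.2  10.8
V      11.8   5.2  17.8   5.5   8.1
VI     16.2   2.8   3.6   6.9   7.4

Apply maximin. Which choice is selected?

Row minima: I=2.2, II=0.3, III=7.7, IV=3.4, V=5.2, VI=2.8
Best worst-case = 7.7 → III.

III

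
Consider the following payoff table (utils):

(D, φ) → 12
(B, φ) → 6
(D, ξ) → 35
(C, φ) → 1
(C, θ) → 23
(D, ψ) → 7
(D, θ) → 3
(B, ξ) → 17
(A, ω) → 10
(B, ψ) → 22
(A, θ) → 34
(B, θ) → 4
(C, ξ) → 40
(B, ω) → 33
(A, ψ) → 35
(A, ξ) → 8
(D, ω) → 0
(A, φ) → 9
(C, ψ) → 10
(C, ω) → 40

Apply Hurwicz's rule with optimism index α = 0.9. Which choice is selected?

A: 0.9·35 + 0.1·8 = 32.3
B: 0.9·33 + 0.1·4 = 30.1
C: 0.9·40 + 0.1·1 = 36.1
D: 0.9·35 + 0.1·0 = 31.5
Highest Hurwicz score = 36.1 → C.

C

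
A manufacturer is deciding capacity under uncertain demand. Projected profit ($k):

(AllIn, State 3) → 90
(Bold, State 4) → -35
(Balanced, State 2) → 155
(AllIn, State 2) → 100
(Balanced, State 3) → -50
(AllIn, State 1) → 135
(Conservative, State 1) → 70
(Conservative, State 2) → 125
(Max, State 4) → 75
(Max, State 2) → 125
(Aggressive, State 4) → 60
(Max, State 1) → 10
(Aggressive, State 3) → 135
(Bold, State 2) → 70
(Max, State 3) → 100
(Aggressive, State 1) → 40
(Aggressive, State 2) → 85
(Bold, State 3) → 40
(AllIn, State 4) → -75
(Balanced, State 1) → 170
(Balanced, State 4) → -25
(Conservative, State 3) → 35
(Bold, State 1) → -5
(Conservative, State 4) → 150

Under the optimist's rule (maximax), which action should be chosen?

Balanced

Row maxima: Conservative=150, Balanced=170, Aggressive=135, Bold=70, AllIn=135, Max=125
Best best-case = 170 → Balanced.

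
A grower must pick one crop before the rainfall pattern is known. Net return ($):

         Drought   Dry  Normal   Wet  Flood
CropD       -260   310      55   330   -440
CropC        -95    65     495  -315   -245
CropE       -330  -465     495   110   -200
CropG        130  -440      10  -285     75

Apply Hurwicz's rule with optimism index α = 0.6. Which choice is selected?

CropC

CropD: 0.6·330 + 0.4·(-440) = 22
CropC: 0.6·495 + 0.4·(-315) = 171
CropE: 0.6·495 + 0.4·(-465) = 111
CropG: 0.6·130 + 0.4·(-440) = -98
Highest Hurwicz score = 171 → CropC.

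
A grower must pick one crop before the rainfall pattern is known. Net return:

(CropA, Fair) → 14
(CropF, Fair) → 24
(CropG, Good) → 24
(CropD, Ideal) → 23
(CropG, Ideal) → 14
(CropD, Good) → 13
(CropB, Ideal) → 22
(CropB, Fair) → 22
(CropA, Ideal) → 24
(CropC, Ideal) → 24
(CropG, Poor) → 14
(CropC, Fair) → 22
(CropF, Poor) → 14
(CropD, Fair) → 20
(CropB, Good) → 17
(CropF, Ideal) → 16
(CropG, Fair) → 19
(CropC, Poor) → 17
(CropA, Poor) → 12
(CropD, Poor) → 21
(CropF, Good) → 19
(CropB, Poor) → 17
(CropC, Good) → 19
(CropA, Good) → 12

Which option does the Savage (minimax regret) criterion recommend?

CropC

Column bests: Poor=21, Fair=24, Good=24, Ideal=24.
CropF regrets: 7, 0, 5, 8 → max 8
CropB regrets: 4, 2, 7, 2 → max 7
CropA regrets: 9, 10, 12, 0 → max 12
CropD regrets: 0, 4, 11, 1 → max 11
CropG regrets: 7, 5, 0, 10 → max 10
CropC regrets: 4, 2, 5, 0 → max 5
Smallest max regret = 5 → CropC.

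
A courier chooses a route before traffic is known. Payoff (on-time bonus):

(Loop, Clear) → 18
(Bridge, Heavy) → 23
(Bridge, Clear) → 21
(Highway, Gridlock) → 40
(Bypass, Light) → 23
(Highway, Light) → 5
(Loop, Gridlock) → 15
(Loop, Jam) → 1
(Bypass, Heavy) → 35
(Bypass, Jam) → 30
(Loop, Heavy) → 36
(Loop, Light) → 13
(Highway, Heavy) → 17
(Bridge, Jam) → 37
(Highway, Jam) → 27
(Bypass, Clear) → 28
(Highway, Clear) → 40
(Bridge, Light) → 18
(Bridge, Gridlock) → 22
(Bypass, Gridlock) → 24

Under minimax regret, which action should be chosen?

Bypass

Column bests: Clear=40, Light=23, Heavy=36, Jam=37, Gridlock=40.
Bypass regrets: 12, 0, 1, 7, 16 → max 16
Highway regrets: 0, 18, 19, 10, 0 → max 19
Bridge regrets: 19, 5, 13, 0, 18 → max 19
Loop regrets: 22, 10, 0, 36, 25 → max 36
Smallest max regret = 16 → Bypass.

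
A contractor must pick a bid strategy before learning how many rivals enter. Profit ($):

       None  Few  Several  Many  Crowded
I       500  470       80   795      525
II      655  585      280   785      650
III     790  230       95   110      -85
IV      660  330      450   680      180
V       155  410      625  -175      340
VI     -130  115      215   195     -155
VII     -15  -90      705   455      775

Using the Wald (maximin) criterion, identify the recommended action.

Row minima: I=80, II=280, III=-85, IV=180, V=-175, VI=-155, VII=-90
Best worst-case = 280 → II.

II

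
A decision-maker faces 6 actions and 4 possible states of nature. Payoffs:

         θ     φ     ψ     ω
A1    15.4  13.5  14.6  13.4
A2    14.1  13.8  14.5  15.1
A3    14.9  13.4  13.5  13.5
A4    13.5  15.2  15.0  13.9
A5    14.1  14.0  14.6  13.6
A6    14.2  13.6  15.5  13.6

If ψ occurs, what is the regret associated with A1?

Best payoff under ψ is 15.5.
Regret = 15.5 − 14.6 = 0.9.

0.9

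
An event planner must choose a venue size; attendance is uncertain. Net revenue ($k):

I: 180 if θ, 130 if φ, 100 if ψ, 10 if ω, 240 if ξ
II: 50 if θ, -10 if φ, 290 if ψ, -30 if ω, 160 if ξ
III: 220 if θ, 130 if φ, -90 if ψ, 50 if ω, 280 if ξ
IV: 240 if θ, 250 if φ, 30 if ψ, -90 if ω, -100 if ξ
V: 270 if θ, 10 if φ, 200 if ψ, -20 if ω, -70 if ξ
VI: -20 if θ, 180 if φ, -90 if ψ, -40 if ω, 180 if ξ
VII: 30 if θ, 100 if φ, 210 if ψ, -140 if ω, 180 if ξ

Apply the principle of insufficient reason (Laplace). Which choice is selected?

Row averages: I=132, II=92, III=118, IV=66, V=78, VI=42, VII=76
Highest average = 132 → I.

I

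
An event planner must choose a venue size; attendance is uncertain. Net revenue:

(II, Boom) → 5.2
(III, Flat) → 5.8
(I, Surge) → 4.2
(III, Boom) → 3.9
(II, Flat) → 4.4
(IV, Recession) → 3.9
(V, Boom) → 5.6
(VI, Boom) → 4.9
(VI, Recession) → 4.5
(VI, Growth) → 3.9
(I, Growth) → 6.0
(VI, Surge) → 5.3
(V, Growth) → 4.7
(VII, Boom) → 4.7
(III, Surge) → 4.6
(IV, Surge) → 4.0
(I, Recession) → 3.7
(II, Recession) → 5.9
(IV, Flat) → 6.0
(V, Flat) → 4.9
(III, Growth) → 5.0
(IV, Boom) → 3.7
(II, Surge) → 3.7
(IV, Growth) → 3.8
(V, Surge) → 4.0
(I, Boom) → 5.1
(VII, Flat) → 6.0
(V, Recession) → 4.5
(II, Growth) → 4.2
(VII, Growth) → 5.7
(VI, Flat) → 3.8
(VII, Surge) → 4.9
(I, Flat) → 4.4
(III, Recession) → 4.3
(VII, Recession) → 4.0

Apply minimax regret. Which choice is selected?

V

Column bests: Recession=5.9, Flat=6.0, Growth=6.0, Boom=5.6, Surge=5.3.
I regrets: 2.2, 1.6, 0.0, 0.5, 1.1 → max 2.2
II regrets: 0.0, 1.6, 1.8, 0.4, 1.6 → max 1.8
III regrets: 1.6, 0.2, 1.0, 1.7, 0.7 → max 1.7
IV regrets: 2.0, 0.0, 2.2, 1.9, 1.3 → max 2.2
V regrets: 1.4, 1.1, 1.3, 0.0, 1.3 → max 1.4
VI regrets: 1.4, 2.2, 2.1, 0.7, 0.0 → max 2.2
VII regrets: 1.9, 0.0, 0.3, 0.9, 0.4 → max 1.9
Smallest max regret = 1.4 → V.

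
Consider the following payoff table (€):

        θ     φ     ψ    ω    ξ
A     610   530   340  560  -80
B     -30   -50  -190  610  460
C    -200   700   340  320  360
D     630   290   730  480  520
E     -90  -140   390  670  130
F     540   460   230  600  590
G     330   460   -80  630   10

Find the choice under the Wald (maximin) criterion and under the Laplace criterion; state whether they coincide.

Row minima: A=-80, B=-190, C=-200, D=290, E=-140, F=230, G=-80
Best worst-case = 290 → D.
Row averages: A=392, B=160, C=304, D=530, E=192, F=484, G=270
Highest average = 530 → D.

maximin → D; laplace → D (agree)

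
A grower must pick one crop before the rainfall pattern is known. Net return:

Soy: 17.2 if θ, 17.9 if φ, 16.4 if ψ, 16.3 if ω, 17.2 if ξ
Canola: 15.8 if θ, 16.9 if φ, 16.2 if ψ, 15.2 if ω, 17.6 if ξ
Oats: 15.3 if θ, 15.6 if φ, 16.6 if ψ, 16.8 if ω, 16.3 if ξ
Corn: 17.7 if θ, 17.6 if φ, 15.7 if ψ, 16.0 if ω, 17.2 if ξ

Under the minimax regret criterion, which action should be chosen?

Soy

Column bests: θ=17.7, φ=17.9, ψ=16.6, ω=16.8, ξ=17.6.
Soy regrets: 0.5, 0.0, 0.2, 0.5, 0.4 → max 0.5
Canola regrets: 1.9, 1.0, 0.4, 1.6, 0.0 → max 1.9
Oats regrets: 2.4, 2.3, 0.0, 0.0, 1.3 → max 2.4
Corn regrets: 0.0, 0.3, 0.9, 0.8, 0.4 → max 0.9
Smallest max regret = 0.5 → Soy.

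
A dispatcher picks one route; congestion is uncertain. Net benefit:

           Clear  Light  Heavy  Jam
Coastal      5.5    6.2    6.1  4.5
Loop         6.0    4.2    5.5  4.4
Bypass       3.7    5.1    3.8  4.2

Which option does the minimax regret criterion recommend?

Column bests: Clear=6.0, Light=6.2, Heavy=6.1, Jam=4.5.
Coastal regrets: 0.5, 0.0, 0.0, 0.0 → max 0.5
Loop regrets: 0.0, 2.0, 0.6, 0.1 → max 2.0
Bypass regrets: 2.3, 1.1, 2.3, 0.3 → max 2.3
Smallest max regret = 0.5 → Coastal.

Coastal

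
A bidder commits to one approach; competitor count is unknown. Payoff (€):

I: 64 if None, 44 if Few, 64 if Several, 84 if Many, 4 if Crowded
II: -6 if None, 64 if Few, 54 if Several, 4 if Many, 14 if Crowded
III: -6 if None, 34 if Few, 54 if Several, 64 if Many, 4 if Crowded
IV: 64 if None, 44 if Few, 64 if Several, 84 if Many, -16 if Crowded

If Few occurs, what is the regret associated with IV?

20

Best payoff under Few is 64.
Regret = 64 − 44 = 20.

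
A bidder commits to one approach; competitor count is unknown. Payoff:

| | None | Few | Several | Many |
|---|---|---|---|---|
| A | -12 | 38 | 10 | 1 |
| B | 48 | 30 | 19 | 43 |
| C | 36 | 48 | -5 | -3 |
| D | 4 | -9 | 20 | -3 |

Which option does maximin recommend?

B

Row minima: A=-12, B=19, C=-5, D=-9
Best worst-case = 19 → B.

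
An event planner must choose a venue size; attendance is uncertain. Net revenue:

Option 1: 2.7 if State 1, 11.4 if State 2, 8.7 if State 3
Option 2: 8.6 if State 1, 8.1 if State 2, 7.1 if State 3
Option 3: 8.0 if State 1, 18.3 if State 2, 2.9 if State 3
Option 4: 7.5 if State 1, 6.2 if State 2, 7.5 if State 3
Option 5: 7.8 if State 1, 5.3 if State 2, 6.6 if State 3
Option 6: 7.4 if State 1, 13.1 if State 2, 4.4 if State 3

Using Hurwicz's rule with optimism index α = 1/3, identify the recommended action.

Option 1: 1/3·11.4 + 2/3·2.7 = 5.6
Option 2: 1/3·8.6 + 2/3·7.1 = 7.6
Option 3: 1/3·18.3 + 2/3·2.9 = 241/30
Option 4: 1/3·7.5 + 2/3·6.2 = 199/30
Option 5: 1/3·7.8 + 2/3·5.3 = 92/15
Option 6: 1/3·13.1 + 2/3·4.4 = 7.3
Highest Hurwicz score = 241/30 → Option 3.

Option 3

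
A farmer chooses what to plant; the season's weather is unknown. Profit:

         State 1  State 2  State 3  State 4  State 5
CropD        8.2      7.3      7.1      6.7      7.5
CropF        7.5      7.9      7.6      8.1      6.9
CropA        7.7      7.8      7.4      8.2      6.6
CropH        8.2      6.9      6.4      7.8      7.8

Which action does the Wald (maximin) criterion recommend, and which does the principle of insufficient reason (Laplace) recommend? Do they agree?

Row minima: CropD=6.7, CropF=6.9, CropA=6.6, CropH=6.4
Best worst-case = 6.9 → CropF.
Row averages: CropD=7.36, CropF=7.6, CropA=7.54, CropH=7.42
Highest average = 7.6 → CropF.

maximin → CropF; laplace → CropF (agree)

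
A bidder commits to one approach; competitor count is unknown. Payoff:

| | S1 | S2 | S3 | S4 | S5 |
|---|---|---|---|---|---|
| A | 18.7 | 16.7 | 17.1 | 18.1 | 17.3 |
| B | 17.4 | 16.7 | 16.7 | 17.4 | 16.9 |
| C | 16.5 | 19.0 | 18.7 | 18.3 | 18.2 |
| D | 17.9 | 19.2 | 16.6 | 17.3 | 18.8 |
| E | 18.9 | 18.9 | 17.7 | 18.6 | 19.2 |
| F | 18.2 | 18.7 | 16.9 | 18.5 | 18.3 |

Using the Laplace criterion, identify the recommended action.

E

Row averages: A=17.58, B=17.02, C=18.14, D=17.96, E=18.66, F=18.12
Highest average = 18.66 → E.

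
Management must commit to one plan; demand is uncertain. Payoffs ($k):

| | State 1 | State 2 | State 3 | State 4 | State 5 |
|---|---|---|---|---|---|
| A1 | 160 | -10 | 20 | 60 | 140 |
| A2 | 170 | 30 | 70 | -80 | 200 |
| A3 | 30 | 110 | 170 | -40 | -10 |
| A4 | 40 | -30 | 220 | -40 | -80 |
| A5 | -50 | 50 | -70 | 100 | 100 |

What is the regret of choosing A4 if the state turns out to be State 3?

0

Best payoff under State 3 is 220.
Regret = 220 − 220 = 0.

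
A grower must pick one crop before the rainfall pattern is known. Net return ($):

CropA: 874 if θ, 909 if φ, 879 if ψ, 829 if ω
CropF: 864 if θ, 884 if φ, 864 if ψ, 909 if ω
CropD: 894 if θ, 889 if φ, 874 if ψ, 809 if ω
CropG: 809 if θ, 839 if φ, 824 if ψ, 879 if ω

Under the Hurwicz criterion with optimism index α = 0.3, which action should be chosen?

CropF

CropA: 0.3·909 + 0.7·829 = 853
CropF: 0.3·909 + 0.7·864 = 877.5
CropD: 0.3·894 + 0.7·809 = 834.5
CropG: 0.3·879 + 0.7·809 = 830
Highest Hurwicz score = 877.5 → CropF.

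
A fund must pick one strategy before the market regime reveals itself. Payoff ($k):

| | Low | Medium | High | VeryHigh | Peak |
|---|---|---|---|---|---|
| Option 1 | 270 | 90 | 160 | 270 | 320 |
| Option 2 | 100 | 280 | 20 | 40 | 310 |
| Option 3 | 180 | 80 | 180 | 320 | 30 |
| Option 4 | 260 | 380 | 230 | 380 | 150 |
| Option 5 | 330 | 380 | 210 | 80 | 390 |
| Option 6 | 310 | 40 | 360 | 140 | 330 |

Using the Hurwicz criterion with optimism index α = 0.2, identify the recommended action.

Option 4

Option 1: 0.2·320 + 0.8·90 = 136
Option 2: 0.2·310 + 0.8·20 = 78
Option 3: 0.2·320 + 0.8·30 = 88
Option 4: 0.2·380 + 0.8·150 = 196
Option 5: 0.2·390 + 0.8·80 = 142
Option 6: 0.2·360 + 0.8·40 = 104
Highest Hurwicz score = 196 → Option 4.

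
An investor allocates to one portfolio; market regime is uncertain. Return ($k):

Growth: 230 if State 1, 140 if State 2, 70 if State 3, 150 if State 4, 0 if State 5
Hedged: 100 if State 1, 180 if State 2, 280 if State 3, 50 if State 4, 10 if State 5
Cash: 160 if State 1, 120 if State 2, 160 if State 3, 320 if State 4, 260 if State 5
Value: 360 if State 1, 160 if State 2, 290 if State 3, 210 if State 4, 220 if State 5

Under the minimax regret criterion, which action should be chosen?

Value

Column bests: State 1=360, State 2=180, State 3=290, State 4=320, State 5=260.
Growth regrets: 130, 40, 220, 170, 260 → max 260
Hedged regrets: 260, 0, 10, 270, 250 → max 270
Cash regrets: 200, 60, 130, 0, 0 → max 200
Value regrets: 0, 20, 0, 110, 40 → max 110
Smallest max regret = 110 → Value.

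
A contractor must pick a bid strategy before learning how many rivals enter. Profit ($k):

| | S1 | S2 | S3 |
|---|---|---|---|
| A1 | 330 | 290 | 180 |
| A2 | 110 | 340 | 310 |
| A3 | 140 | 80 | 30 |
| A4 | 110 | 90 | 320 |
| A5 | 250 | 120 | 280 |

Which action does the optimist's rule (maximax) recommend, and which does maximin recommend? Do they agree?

Row maxima: A1=330, A2=340, A3=140, A4=320, A5=280
Best best-case = 340 → A2.
Row minima: A1=180, A2=110, A3=30, A4=90, A5=120
Best worst-case = 180 → A1.

maximax → A2; maximin → A1 (disagree)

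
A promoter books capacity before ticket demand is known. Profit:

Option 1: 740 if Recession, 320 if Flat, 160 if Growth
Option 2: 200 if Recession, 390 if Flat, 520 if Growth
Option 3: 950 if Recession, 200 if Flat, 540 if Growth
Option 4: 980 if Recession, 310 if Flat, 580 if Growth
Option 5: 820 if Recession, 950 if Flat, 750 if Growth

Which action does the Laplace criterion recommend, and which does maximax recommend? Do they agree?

laplace → Option 5; maximax → Option 4 (disagree)

Row averages: Option 1=1220/3, Option 2=370, Option 3=1690/3, Option 4=1870/3, Option 5=840
Highest average = 840 → Option 5.
Row maxima: Option 1=740, Option 2=520, Option 3=950, Option 4=980, Option 5=950
Best best-case = 980 → Option 4.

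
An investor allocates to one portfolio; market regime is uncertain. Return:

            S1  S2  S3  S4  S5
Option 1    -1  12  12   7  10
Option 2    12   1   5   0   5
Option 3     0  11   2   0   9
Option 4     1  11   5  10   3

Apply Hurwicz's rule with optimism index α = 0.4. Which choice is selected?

Option 4

Option 1: 0.4·12 + 0.6·(-1) = 4.2
Option 2: 0.4·12 + 0.6·0 = 4.8
Option 3: 0.4·11 + 0.6·0 = 4.4
Option 4: 0.4·11 + 0.6·1 = 5
Highest Hurwicz score = 5 → Option 4.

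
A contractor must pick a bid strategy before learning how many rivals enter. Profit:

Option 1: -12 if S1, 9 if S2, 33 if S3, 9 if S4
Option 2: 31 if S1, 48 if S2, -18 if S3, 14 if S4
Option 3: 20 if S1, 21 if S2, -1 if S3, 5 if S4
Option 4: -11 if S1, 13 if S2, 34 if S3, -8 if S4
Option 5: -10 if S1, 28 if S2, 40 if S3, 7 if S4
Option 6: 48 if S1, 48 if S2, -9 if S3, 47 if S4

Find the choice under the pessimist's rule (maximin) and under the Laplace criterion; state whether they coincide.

maximin → Option 3; laplace → Option 6 (disagree)

Row minima: Option 1=-12, Option 2=-18, Option 3=-1, Option 4=-11, Option 5=-10, Option 6=-9
Best worst-case = -1 → Option 3.
Row averages: Option 1=9.75, Option 2=18.75, Option 3=11.25, Option 4=7, Option 5=16.25, Option 6=33.5
Highest average = 33.5 → Option 6.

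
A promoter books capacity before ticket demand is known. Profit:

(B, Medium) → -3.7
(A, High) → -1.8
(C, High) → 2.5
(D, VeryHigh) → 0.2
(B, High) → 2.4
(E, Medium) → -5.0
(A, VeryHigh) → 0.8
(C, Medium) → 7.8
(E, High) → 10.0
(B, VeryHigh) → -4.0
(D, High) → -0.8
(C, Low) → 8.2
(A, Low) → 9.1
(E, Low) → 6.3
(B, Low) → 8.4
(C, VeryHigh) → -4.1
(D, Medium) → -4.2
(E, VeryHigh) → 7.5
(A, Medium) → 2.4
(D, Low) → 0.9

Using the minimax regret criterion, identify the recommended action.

Column bests: Low=9.1, Medium=7.8, High=10.0, VeryHigh=7.5.
A regrets: 0.0, 5.4, 11.8, 6.7 → max 11.8
B regrets: 0.7, 11.5, 7.6, 11.5 → max 11.5
C regrets: 0.9, 0.0, 7.5, 11.6 → max 11.6
D regrets: 8.2, 12.0, 10.8, 7.3 → max 12.0
E regrets: 2.8, 12.8, 0.0, 0.0 → max 12.8
Smallest max regret = 11.5 → B.

B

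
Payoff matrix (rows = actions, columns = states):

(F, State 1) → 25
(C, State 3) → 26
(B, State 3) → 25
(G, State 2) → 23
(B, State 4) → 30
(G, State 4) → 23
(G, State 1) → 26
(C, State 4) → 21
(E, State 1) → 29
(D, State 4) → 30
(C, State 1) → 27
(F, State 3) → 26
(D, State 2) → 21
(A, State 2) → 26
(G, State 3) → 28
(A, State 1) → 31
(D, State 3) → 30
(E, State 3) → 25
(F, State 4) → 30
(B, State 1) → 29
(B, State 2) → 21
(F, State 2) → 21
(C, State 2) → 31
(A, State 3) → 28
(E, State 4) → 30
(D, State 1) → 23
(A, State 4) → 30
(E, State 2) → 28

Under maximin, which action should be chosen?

A

Row minima: A=26, B=21, C=21, D=21, E=25, F=21, G=23
Best worst-case = 26 → A.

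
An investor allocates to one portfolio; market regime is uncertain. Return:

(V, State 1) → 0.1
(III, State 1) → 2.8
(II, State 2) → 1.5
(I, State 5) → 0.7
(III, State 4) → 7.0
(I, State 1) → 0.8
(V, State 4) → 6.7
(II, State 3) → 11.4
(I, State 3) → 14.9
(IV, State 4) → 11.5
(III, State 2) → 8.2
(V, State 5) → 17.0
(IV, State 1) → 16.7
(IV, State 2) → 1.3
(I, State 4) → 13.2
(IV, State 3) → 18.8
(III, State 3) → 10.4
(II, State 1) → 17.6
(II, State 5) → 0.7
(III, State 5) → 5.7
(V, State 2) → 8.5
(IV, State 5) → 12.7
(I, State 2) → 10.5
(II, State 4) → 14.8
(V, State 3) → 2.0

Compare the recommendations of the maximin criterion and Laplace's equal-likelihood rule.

Row minima: I=0.7, II=0.7, III=2.8, IV=1.3, V=0.1
Best worst-case = 2.8 → III.
Row averages: I=8.02, II=9.2, III=6.82, IV=12.2, V=6.86
Highest average = 12.2 → IV.

maximin → III; laplace → IV (disagree)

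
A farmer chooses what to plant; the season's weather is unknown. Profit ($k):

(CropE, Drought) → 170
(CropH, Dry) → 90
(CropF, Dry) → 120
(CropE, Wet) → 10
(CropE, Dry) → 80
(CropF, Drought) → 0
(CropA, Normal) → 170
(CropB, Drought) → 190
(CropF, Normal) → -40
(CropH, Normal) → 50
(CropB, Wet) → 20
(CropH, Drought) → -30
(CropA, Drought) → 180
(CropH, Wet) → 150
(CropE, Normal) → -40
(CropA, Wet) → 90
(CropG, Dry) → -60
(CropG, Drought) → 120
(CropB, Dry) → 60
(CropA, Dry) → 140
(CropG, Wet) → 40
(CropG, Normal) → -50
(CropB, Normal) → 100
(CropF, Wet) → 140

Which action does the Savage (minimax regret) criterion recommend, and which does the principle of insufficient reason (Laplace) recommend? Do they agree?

Column bests: Drought=190, Dry=140, Normal=170, Wet=150.
CropG regrets: 70, 200, 220, 110 → max 220
CropA regrets: 10, 0, 0, 60 → max 60
CropB regrets: 0, 80, 70, 130 → max 130
CropE regrets: 20, 60, 210, 140 → max 210
CropF regrets: 190, 20, 210, 10 → max 210
CropH regrets: 220, 50, 120, 0 → max 220
Smallest max regret = 60 → CropA.
Row averages: CropG=12.5, CropA=145, CropB=92.5, CropE=55, CropF=55, CropH=65
Highest average = 145 → CropA.

minimax regret → CropA; laplace → CropA (agree)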